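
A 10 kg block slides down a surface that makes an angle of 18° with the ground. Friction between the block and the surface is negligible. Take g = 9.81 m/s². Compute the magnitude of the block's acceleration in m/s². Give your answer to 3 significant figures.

Resolving the weight along the incline: the component pulling the block down the slope is mg sin 18° = 10 × 9.81 × 0.3090 = 30.313 N, and the normal force is N = mg cos 18° = 10 × 9.81 × 0.9511 = 93.303 N.
With no friction the net force along the incline is 30.313 N, so a = g sin 18° = 30.313 / 10 = 3.0313 m/s².

3.03 m/s²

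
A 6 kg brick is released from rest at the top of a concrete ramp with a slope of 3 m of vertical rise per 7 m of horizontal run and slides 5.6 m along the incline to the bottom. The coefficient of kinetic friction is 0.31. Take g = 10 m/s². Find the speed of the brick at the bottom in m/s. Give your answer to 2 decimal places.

The weight component along the incline is mg sin 23.20° = 23.635 N and the normal force is N = mg cos 23.20° = 55.149 N.
Friction up the slope is f = μN = 0.31 × 55.149 = 17.096 N, so the net downslope force is 23.635 − 17.096 = 6.539 N and a = 6.539 / 6 = 1.0898 m/s².
Starting from rest over a distance of 5.6 m, v² = 2aL = 2 × 1.0898 × 5.6 = 12.2058, so v = 3.4937 m/s.

3.49 m/s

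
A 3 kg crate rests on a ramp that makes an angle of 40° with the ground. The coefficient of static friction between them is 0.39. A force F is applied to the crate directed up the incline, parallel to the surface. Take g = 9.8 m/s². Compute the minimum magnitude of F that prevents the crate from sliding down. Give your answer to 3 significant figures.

The normal force is N = mg cos 40° = 22.522 N. With F at its minimum the crate is on the verge of sliding down, so static friction is at its maximum μ_s N = 0.39 × 22.522 = 8.784 N and acts up the slope.
Equilibrium along the incline: F + μ_s N = mg sin 40°, so F = 18.898 − 8.784 = 10.114 N.

10.1 N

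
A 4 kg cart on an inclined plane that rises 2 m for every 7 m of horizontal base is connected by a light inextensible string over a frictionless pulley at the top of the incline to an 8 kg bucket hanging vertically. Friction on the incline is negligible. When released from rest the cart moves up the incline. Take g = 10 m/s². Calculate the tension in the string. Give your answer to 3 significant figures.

For the cart on the incline: the weight component along the slope is m₁g sin 15.95° = 4 × 10 × 0.2747 = 10.988 N and the normal force is N = m₁g cos 15.95° = 38.461 N.
Newton's second law for the cart (up-slope positive): T − 10.988 = 4 a. For the hanging bucket (downward positive): 8 × 10 − T = 8 a.
Adding the two equations eliminates T: 69.012 = 12 a, so a = 5.7510 m/s².
Then from the hanging bucket's equation, T = 8 × (10 − 5.7510) = 33.992 N.

34.0 N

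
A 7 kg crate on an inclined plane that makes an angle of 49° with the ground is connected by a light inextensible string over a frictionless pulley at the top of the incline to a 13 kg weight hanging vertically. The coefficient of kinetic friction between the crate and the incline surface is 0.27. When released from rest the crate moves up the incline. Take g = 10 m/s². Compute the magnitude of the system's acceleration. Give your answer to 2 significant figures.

3.2 m/s²

For the crate on the incline: the weight component along the slope is m₁g sin 49° = 7 × 10 × 0.7547 = 52.829 N and the normal force is N = m₁g cos 49° = 45.924 N.
Kinetic friction opposes the crate's motion up the incline: f = μN = 0.27 × 45.924 = 12.399 N acting down the slope.
Newton's second law for the crate (up-slope positive): T − 52.829 − 12.399 = 7 a. For the hanging weight (downward positive): 13 × 10 − T = 13 a.
Adding the two equations eliminates T: 64.772 = 20 a, so a = 3.2386 m/s².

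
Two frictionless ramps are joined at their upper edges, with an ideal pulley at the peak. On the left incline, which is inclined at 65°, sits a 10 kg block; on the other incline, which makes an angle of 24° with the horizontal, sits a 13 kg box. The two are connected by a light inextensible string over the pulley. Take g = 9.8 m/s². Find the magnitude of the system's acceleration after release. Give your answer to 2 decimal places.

Resolve each weight along its own incline: the 10 kg mass has component 10 × 9.8 × sin 65° = 88.818 N down its slope, and the 13 kg mass has 13 × 9.8 × sin 24° = 51.818 N down its slope.
The 10 kg side's 88.818 N exceeds the other side's 51.818 N, so that mass slides down and the 13 kg mass slides up. Taking that direction as positive, Newton's second law for the whole system gives 88.818 − 51.818 = (10 + 13) a, so a = 37.000 / 23 = 1.6087 m/s².

1.61 m/s²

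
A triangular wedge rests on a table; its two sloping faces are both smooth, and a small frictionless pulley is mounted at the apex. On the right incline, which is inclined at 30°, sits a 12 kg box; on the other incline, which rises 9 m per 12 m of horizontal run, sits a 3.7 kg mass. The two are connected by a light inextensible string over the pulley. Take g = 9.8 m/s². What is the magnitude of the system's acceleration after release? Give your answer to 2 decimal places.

Resolve each weight along its own incline: the 12 kg mass has component 12 × 9.8 × sin 30° = 58.800 N down its slope, and the 3.7 kg mass has 3.7 × 9.8 × sin 36.87° = 21.756 N down its slope.
The 12 kg side's 58.800 N exceeds the other side's 21.756 N, so that mass slides down and the 3.7 kg mass slides up. Taking that direction as positive, Newton's second law for the whole system gives 58.800 − 21.756 = (12 + 3.7) a, so a = 37.044 / 15.7 = 2.3595 m/s².

2.36 m/s²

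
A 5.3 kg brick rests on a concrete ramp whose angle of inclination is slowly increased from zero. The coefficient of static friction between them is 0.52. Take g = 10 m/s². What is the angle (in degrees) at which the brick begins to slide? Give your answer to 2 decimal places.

At the threshold of sliding, static friction is at its maximum μ_s N and exactly balances the weight component along the incline: mg sin θ = μ_s mg cos θ.
Hence tan θ = μ_s = 0.52, so θ = arctan(0.52) = 27.4744°.

27.47°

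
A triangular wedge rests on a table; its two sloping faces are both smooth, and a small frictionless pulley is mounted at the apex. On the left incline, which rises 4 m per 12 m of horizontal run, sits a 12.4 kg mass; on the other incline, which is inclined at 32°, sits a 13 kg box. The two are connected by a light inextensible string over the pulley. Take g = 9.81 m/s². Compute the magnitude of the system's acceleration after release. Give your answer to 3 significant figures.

1.15 m/s²

Resolve each weight along its own incline: the 12.4 kg mass has component 12.4 × 9.81 × sin 18.43° = 38.467 N down its slope, and the 13 kg mass has 13 × 9.81 × sin 32° = 67.581 N down its slope.
The 13 kg side's 67.581 N exceeds the other side's 38.467 N, so that mass slides down and the 12.4 kg mass slides up. Taking that direction as positive, Newton's second law for the whole system gives 67.581 − 38.467 = (12.4 + 13) a, so a = 29.114 / 25.4 = 1.1462 m/s².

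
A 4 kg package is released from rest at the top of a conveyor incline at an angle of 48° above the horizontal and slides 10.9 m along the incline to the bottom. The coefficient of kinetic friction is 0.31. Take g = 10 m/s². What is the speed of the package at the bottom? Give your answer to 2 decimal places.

The weight component along the incline is mg sin 48° = 29.726 N and the normal force is N = mg cos 48° = 26.765 N.
Friction up the slope is f = μN = 0.31 × 26.765 = 8.297 N, so the net downslope force is 29.726 − 8.297 = 21.429 N and a = 21.429 / 4 = 5.3572 m/s².
Starting from rest over a distance of 10.9 m, v² = 2aL = 2 × 5.3572 × 10.9 = 116.7870, so v = 10.8068 m/s.

10.81 m/s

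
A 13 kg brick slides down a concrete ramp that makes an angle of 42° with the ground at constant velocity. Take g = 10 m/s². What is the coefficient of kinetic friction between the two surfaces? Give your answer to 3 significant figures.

At constant velocity the net force along the incline is zero: mg sin 42° = μ mg cos 42°.
So μ = tan 42° = 0.6691 / 0.7431 = 0.9004.

0.900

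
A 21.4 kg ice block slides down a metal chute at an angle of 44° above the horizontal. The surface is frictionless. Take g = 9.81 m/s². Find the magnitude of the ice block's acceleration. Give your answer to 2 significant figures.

Resolving the weight along the incline: the component pulling the ice block down the slope is mg sin 44° = 21.4 × 9.81 × 0.6947 = 145.841 N, and the normal force is N = mg cos 44° = 21.4 × 9.81 × 0.7193 = 151.006 N.
With no friction the net force along the incline is 145.841 N, so a = g sin 44° = 145.841 / 21.4 = 6.8150 m/s².

6.8 m/s²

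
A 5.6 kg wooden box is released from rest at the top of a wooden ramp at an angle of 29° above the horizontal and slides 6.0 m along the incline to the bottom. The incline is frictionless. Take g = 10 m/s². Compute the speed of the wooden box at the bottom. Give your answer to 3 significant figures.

The weight component along the incline is mg sin 29° = 27.149 N and the normal force is N = mg cos 29° = 48.979 N.
With no friction, a = g sin 29° = 4.8481 m/s².
Starting from rest over a distance of 6.0 m, v² = 2aL = 2 × 4.8481 × 6.0 = 58.1772, so v = 7.6274 m/s.

7.63 m/s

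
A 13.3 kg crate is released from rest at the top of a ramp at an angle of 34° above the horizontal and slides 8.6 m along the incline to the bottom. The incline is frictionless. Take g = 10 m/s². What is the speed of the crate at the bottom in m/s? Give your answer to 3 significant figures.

9.81 m/s

The weight component along the incline is mg sin 34° = 74.373 N and the normal force is N = mg cos 34° = 110.262 N.
With no friction, a = g sin 34° = 5.5919 m/s².
Starting from rest over a distance of 8.6 m, v² = 2aL = 2 × 5.5919 × 8.6 = 96.1807, so v = 9.8072 m/s.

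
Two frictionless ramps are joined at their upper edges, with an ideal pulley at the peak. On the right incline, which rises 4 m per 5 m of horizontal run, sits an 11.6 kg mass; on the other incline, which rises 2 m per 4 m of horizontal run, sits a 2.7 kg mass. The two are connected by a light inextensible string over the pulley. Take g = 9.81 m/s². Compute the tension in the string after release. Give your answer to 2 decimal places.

Resolve each weight along its own incline: the 11.6 kg mass has component 11.6 × 9.81 × sin 38.66° = 71.088 N down its slope, and the 2.7 kg mass has 2.7 × 9.81 × sin 26.57° = 11.845 N down its slope.
The 11.6 kg side's 71.088 N exceeds the other side's 11.845 N, so that mass slides down and the 2.7 kg mass slides up. Taking that direction as positive, Newton's second law for the whole system gives 71.088 − 11.845 = (11.6 + 2.7) a, so a = 59.243 / 14.3 = 4.1429 m/s².
For the 2.7 kg mass (up-slope positive): T − 11.845 = 2.7 × 4.1429, so T = 23.031 N.

23.03 N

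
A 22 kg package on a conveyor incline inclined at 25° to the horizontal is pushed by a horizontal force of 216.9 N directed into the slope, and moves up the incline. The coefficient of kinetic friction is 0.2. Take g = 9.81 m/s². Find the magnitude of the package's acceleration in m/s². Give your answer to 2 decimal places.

2.18 m/s²

The horizontal push has components F cos 25° = 216.9 × 0.9063 = 196.576 N up the incline and F sin 25° = 216.9 × 0.4226 = 91.662 N pressing into the surface.
The normal force is therefore N = mg cos 25° + F sin 25° = 195.598 + 91.662 = 287.260 N, and kinetic friction down the slope is μN = 0.2 × 287.260 = 57.452 N.
Along the incline: F cos 25° − mg sin 25° − μN = ma, so 196.576 − 91.206 − 57.452 = 22 a, giving a = 2.1781 m/s².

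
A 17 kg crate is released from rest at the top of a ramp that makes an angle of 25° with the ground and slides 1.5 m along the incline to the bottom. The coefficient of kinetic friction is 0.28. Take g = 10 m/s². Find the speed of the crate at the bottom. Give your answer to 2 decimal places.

2.25 m/s

The weight component along the incline is mg sin 25° = 71.845 N and the normal force is N = mg cos 25° = 154.072 N.
Friction up the slope is f = μN = 0.28 × 154.072 = 43.140 N, so the net downslope force is 71.845 − 43.140 = 28.705 N and a = 28.705 / 17 = 1.6885 m/s².
Starting from rest over a distance of 1.5 m, v² = 2aL = 2 × 1.6885 × 1.5 = 5.0655, so v = 2.2507 m/s.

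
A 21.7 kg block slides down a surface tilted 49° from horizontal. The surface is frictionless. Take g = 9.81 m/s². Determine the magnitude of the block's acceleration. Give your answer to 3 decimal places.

Resolving the weight along the incline: the component pulling the block down the slope is mg sin 49° = 21.7 × 9.81 × 0.7547 = 160.658 N, and the normal force is N = mg cos 49° = 21.7 × 9.81 × 0.6561 = 139.669 N.
With no friction the net force along the incline is 160.658 N, so a = g sin 49° = 160.658 / 21.7 = 7.4036 m/s².

7.404 m/s²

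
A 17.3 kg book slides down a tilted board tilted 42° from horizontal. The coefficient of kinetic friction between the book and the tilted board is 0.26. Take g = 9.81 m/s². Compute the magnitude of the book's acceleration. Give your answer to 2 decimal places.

Resolving the weight along the incline: the component pulling the book down the slope is mg sin 42° = 17.3 × 9.81 × 0.6691 = 113.555 N, and the normal force is N = mg cos 42° = 17.3 × 9.81 × 0.7431 = 126.114 N.
Kinetic friction acts up the slope with magnitude f = μN = 0.26 × 126.114 = 32.790 N.
Net force along the incline is 113.555 − 32.790 = 80.765 N, so a = 80.765 / 17.3 = 4.6685 m/s².

4.67 m/s²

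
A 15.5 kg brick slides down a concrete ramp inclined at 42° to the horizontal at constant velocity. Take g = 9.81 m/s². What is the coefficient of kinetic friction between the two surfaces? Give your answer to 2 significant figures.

0.90

At constant velocity the net force along the incline is zero: mg sin 42° = μ mg cos 42°.
So μ = tan 42° = 0.6691 / 0.7431 = 0.9004.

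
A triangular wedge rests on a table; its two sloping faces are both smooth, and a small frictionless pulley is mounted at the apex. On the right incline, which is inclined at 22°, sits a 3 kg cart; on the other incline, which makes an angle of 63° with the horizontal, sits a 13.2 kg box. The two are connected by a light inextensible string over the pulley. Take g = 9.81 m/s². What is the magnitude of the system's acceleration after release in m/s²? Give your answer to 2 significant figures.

Resolve each weight along its own incline: the 3 kg mass has component 3 × 9.81 × sin 22° = 11.025 N down its slope, and the 13.2 kg mass has 13.2 × 9.81 × sin 63° = 115.378 N down its slope.
The 13.2 kg side's 115.378 N exceeds the other side's 11.025 N, so that mass slides down and the 3 kg mass slides up. Taking that direction as positive, Newton's second law for the whole system gives 115.378 − 11.025 = (3 + 13.2) a, so a = 104.353 / 16.2 = 6.4415 m/s².

6.4 m/s²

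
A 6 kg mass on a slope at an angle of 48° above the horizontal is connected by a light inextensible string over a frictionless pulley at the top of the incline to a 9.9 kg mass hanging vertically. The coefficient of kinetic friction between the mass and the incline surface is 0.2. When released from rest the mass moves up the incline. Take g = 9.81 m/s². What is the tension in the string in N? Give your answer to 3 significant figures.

For the mass on the incline: the weight component along the slope is m₁g sin 48° = 6 × 9.81 × 0.7431 = 43.739 N and the normal force is N = m₁g cos 48° = 39.385 N.
Kinetic friction opposes the mass's motion up the incline: f = μN = 0.2 × 39.385 = 7.877 N acting down the slope.
Newton's second law for the mass (up-slope positive): T − 43.739 − 7.877 = 6 a. For the hanging mass (downward positive): 9.9 × 9.81 − T = 9.9 a.
Adding the two equations eliminates T: 45.503 = 15.9 a, so a = 2.8618 m/s².
Then from the hanging mass's equation, T = 9.9 × (9.81 − 2.8618) = 68.787 N.

68.8 N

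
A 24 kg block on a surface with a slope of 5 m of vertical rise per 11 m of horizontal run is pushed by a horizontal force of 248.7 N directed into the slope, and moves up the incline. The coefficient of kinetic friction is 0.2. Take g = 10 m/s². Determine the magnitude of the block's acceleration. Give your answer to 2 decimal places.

The horizontal push has components F cos 24.44° = 248.7 × 0.9104 = 226.416 N up the incline and F sin 24.44° = 248.7 × 0.4138 = 102.912 N pressing into the surface.
The normal force is therefore N = mg cos 24.44° + F sin 24.44° = 218.496 + 102.912 = 321.408 N, and kinetic friction down the slope is μN = 0.2 × 321.408 = 64.282 N.
Along the incline: F cos 24.44° − mg sin 24.44° − μN = ma, so 226.416 − 99.312 − 64.282 = 24 a, giving a = 2.6176 m/s².

2.62 m/s²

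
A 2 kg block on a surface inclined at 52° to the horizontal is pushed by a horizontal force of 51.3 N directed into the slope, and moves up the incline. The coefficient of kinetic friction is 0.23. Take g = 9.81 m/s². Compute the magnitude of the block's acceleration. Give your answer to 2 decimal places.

2.02 m/s²

The horizontal push has components F cos 52° = 51.3 × 0.6157 = 31.585 N up the incline and F sin 52° = 51.3 × 0.7880 = 40.424 N pressing into the surface.
The normal force is therefore N = mg cos 52° + F sin 52° = 12.080 + 40.424 = 52.504 N, and kinetic friction down the slope is μN = 0.23 × 52.504 = 12.076 N.
Along the incline: F cos 52° − mg sin 52° − μN = ma, so 31.585 − 15.461 − 12.076 = 2 a, giving a = 2.0240 m/s².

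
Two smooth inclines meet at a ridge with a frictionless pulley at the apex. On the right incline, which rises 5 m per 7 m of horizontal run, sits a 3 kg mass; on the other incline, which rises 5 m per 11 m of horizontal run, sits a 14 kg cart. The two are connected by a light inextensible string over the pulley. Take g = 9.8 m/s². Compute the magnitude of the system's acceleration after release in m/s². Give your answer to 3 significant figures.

2.33 m/s²

Resolve each weight along its own incline: the 3 kg mass has component 3 × 9.8 × sin 35.54° = 17.088 N down its slope, and the 14 kg mass has 14 × 9.8 × sin 24.44° = 56.774 N down its slope.
The 14 kg side's 56.774 N exceeds the other side's 17.088 N, so that mass slides down and the 3 kg mass slides up. Taking that direction as positive, Newton's second law for the whole system gives 56.774 − 17.088 = (3 + 14) a, so a = 39.686 / 17 = 2.3345 m/s².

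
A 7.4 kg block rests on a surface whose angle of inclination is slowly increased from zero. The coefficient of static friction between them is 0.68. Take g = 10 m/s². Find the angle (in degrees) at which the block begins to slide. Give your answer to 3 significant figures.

34.2°

At the threshold of sliding, static friction is at its maximum μ_s N and exactly balances the weight component along the incline: mg sin θ = μ_s mg cos θ.
Hence tan θ = μ_s = 0.68, so θ = arctan(0.68) = 34.2157°.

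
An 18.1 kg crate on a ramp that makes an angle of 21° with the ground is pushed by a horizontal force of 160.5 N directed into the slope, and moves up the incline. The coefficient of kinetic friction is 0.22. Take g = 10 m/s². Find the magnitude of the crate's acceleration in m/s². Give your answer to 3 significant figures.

The horizontal push has components F cos 21° = 160.5 × 0.9336 = 149.843 N up the incline and F sin 21° = 160.5 × 0.3584 = 57.523 N pressing into the surface.
The normal force is therefore N = mg cos 21° + F sin 21° = 168.982 + 57.523 = 226.505 N, and kinetic friction down the slope is μN = 0.22 × 226.505 = 49.831 N.
Along the incline: F cos 21° − mg sin 21° − μN = ma, so 149.843 − 64.870 − 49.831 = 18.1 a, giving a = 1.9415 m/s².

1.94 m/s²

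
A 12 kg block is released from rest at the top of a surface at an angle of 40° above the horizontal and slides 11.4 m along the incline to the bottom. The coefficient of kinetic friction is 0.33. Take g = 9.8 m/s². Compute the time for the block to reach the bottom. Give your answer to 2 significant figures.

The weight component along the incline is mg sin 40° = 75.592 N and the normal force is N = mg cos 40° = 90.087 N.
Friction up the slope is f = μN = 0.33 × 90.087 = 29.729 N, so the net downslope force is 75.592 − 29.729 = 45.863 N and a = 45.863 / 12 = 3.8219 m/s².
Starting from rest, L = ½at², so t = √(2L/a) = √(2 × 11.4 / 3.8219) = 2.4425 s.

2.4 s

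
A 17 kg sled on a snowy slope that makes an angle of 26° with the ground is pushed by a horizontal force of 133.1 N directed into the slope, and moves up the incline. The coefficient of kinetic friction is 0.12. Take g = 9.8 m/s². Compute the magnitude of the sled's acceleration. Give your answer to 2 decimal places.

The horizontal push has components F cos 26° = 133.1 × 0.8988 = 119.630 N up the incline and F sin 26° = 133.1 × 0.4384 = 58.351 N pressing into the surface.
The normal force is therefore N = mg cos 26° + F sin 26° = 149.740 + 58.351 = 208.091 N, and kinetic friction down the slope is μN = 0.12 × 208.091 = 24.971 N.
Along the incline: F cos 26° − mg sin 26° − μN = ma, so 119.630 − 73.037 − 24.971 = 17 a, giving a = 1.2719 m/s².

1.27 m/s²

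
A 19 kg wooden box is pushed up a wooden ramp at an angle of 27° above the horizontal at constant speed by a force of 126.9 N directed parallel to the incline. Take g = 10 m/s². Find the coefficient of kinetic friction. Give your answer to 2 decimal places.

0.24

At constant speed ΣF = 0 along the incline. The applied 126.9 N acts up the slope; the weight component mg sin 27° = 86.258 N and kinetic friction μN both act down the slope.
So 126.9 = 86.258 + μ × 169.291, giving μ = (126.9 − 86.258) / 169.291 = 0.2401.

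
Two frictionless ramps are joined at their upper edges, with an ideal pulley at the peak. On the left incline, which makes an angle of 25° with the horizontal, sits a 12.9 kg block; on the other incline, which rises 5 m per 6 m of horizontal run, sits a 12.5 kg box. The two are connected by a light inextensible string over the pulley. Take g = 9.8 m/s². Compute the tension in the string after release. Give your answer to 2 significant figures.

66 N

Resolve each weight along its own incline: the 12.9 kg mass has component 12.9 × 9.8 × sin 25° = 53.427 N down its slope, and the 12.5 kg mass has 12.5 × 9.8 × sin 39.81° = 78.423 N down its slope.
The 12.5 kg side's 78.423 N exceeds the other side's 53.427 N, so that mass slides down and the 12.9 kg mass slides up. Taking that direction as positive, Newton's second law for the whole system gives 78.423 − 53.427 = (12.9 + 12.5) a, so a = 24.996 / 25.4 = 0.9841 m/s².
For the 12.9 kg mass (up-slope positive): T − 53.427 = 12.9 × 0.9841, so T = 66.122 N.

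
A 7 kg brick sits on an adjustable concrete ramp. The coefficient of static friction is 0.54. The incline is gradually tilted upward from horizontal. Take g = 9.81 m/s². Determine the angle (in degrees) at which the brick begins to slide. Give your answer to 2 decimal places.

28.37°

At the threshold of sliding, static friction is at its maximum μ_s N and exactly balances the weight component along the incline: mg sin θ = μ_s mg cos θ.
Hence tan θ = μ_s = 0.54, so θ = arctan(0.54) = 28.3690°.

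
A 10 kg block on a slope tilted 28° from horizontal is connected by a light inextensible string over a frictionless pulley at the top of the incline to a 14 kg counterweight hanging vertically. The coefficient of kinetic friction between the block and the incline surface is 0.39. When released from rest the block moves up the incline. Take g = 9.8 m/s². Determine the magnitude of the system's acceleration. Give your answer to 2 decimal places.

2.39 m/s²

For the block on the incline: the weight component along the slope is m₁g sin 28° = 10 × 9.8 × 0.4695 = 46.011 N and the normal force is N = m₁g cos 28° = 86.529 N.
Kinetic friction opposes the block's motion up the incline: f = μN = 0.39 × 86.529 = 33.746 N acting down the slope.
Newton's second law for the block (up-slope positive): T − 46.011 − 33.746 = 10 a. For the hanging counterweight (downward positive): 14 × 9.8 − T = 14 a.
Adding the two equations eliminates T: 57.443 = 24 a, so a = 2.3935 m/s².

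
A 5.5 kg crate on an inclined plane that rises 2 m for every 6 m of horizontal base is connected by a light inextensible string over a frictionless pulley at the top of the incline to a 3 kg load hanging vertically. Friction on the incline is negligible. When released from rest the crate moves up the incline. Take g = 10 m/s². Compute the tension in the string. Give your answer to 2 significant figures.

For the crate on the incline: the weight component along the slope is m₁g sin 18.43° = 5.5 × 10 × 0.3162 = 17.391 N and the normal force is N = m₁g cos 18.43° = 52.178 N.
Newton's second law for the crate (up-slope positive): T − 17.391 = 5.5 a. For the hanging load (downward positive): 3 × 10 − T = 3 a.
Adding the two equations eliminates T: 12.609 = 8.5 a, so a = 1.4834 m/s².
Then from the hanging load's equation, T = 3 × (10 − 1.4834) = 25.550 N.

26 N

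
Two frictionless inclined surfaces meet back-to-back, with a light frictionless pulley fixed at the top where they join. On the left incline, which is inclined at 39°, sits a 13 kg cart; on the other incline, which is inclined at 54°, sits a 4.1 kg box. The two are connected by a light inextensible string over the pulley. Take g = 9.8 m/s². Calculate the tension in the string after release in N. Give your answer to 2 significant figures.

Resolve each weight along its own incline: the 13 kg mass has component 13 × 9.8 × sin 39° = 80.175 N down its slope, and the 4.1 kg mass has 4.1 × 9.8 × sin 54° = 32.506 N down its slope.
The 13 kg side's 80.175 N exceeds the other side's 32.506 N, so that mass slides down and the 4.1 kg mass slides up. Taking that direction as positive, Newton's second law for the whole system gives 80.175 − 32.506 = (13 + 4.1) a, so a = 47.669 / 17.1 = 2.7877 m/s².
For the 4.1 kg mass (up-slope positive): T − 32.506 = 4.1 × 2.7877, so T = 43.936 N.

44 N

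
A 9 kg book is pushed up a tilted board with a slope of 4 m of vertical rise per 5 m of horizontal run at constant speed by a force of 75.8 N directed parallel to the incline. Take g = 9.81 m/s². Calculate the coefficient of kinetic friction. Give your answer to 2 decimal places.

At constant speed ΣF = 0 along the incline. The applied 75.8 N acts up the slope; the weight component mg sin 38.66° = 55.154 N and kinetic friction μN both act down the slope.
So 75.8 = 55.154 + μ × 68.943, giving μ = (75.8 − 55.154) / 68.943 = 0.2995.

0.30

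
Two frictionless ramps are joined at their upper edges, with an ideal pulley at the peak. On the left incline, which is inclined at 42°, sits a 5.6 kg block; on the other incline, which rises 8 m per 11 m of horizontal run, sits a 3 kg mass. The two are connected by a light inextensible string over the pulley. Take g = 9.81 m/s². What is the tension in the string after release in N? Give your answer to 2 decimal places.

24.09 N

Resolve each weight along its own incline: the 5.6 kg mass has component 5.6 × 9.81 × sin 42° = 36.759 N down its slope, and the 3 kg mass has 3 × 9.81 × sin 36.03° = 17.310 N down its slope.
The 5.6 kg side's 36.759 N exceeds the other side's 17.310 N, so that mass slides down and the 3 kg mass slides up. Taking that direction as positive, Newton's second law for the whole system gives 36.759 − 17.310 = (5.6 + 3) a, so a = 19.449 / 8.6 = 2.2615 m/s².
For the 3 kg mass (up-slope positive): T − 17.310 = 3 × 2.2615, so T = 24.094 N.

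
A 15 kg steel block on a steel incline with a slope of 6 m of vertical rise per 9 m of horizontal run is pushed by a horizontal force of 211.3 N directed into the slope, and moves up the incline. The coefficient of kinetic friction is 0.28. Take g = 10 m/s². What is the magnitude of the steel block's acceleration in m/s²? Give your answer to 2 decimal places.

The horizontal push has components F cos 33.69° = 211.3 × 0.8321 = 175.823 N up the incline and F sin 33.69° = 211.3 × 0.5547 = 117.208 N pressing into the surface.
The normal force is therefore N = mg cos 33.69° + F sin 33.69° = 124.815 + 117.208 = 242.023 N, and kinetic friction down the slope is μN = 0.28 × 242.023 = 67.766 N.
Along the incline: F cos 33.69° − mg sin 33.69° − μN = ma, so 175.823 − 83.205 − 67.766 = 15 a, giving a = 1.6568 m/s².

1.66 m/s²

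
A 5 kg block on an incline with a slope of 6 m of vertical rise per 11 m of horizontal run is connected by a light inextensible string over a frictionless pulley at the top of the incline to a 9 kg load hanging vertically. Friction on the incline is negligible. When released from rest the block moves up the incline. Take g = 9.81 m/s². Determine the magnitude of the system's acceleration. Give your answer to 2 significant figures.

For the block on the incline: the weight component along the slope is m₁g sin 28.61° = 5 × 9.81 × 0.4789 = 23.490 N and the normal force is N = m₁g cos 28.61° = 43.061 N.
Newton's second law for the block (up-slope positive): T − 23.490 = 5 a. For the hanging load (downward positive): 9 × 9.81 − T = 9 a.
Adding the two equations eliminates T: 64.800 = 14 a, so a = 4.6286 m/s².

4.6 m/s²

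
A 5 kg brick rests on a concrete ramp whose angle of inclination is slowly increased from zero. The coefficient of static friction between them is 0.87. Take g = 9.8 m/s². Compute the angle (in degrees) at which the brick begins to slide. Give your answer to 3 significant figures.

At the threshold of sliding, static friction is at its maximum μ_s N and exactly balances the weight component along the incline: mg sin θ = μ_s mg cos θ.
Hence tan θ = μ_s = 0.87, so θ = arctan(0.87) = 41.0233°.

41.0°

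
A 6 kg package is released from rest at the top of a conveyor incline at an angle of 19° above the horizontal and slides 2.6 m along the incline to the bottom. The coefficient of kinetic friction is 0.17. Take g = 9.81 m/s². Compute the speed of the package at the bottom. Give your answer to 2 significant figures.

The weight component along the incline is mg sin 19° = 19.163 N and the normal force is N = mg cos 19° = 55.653 N.
Friction up the slope is f = μN = 0.17 × 55.653 = 9.461 N, so the net downslope force is 19.163 − 9.461 = 9.702 N and a = 9.702 / 6 = 1.6170 m/s².
Starting from rest over a distance of 2.6 m, v² = 2aL = 2 × 1.6170 × 2.6 = 8.4084, so v = 2.8997 m/s.

2.9 m/s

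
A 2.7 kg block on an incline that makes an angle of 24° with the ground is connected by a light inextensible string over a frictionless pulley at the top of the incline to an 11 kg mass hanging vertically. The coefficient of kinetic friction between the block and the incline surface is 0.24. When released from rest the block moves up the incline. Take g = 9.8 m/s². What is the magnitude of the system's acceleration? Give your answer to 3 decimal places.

6.660 m/s²

For the block on the incline: the weight component along the slope is m₁g sin 24° = 2.7 × 9.8 × 0.4067 = 10.761 N and the normal force is N = m₁g cos 24° = 24.172 N.
Kinetic friction opposes the block's motion up the incline: f = μN = 0.24 × 24.172 = 5.801 N acting down the slope.
Newton's second law for the block (up-slope positive): T − 10.761 − 5.801 = 2.7 a. For the hanging mass (downward positive): 11 × 9.8 − T = 11 a.
Adding the two equations eliminates T: 91.238 = 13.7 a, so a = 6.6597 m/s².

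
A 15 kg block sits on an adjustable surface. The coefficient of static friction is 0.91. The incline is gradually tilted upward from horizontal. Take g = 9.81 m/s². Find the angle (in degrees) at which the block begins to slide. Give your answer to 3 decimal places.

42.302°

At the threshold of sliding, static friction is at its maximum μ_s N and exactly balances the weight component along the incline: mg sin θ = μ_s mg cos θ.
Hence tan θ = μ_s = 0.91, so θ = arctan(0.91) = 42.3022°.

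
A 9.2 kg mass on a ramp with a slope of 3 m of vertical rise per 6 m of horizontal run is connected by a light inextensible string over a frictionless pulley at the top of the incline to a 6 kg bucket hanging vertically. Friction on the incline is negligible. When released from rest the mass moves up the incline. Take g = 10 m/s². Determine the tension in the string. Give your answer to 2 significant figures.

53 N

For the mass on the incline: the weight component along the slope is m₁g sin 26.57° = 9.2 × 10 × 0.4472 = 41.142 N and the normal force is N = m₁g cos 26.57° = 82.287 N.
Newton's second law for the mass (up-slope positive): T − 41.142 = 9.2 a. For the hanging bucket (downward positive): 6 × 10 − T = 6 a.
Adding the two equations eliminates T: 18.858 = 15.2 a, so a = 1.2407 m/s².
Then from the hanging bucket's equation, T = 6 × (10 − 1.2407) = 52.556 N.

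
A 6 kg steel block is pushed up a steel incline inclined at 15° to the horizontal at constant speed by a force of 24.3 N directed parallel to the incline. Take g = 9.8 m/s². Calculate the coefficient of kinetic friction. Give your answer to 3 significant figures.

0.160

At constant speed ΣF = 0 along the incline. The applied 24.3 N acts up the slope; the weight component mg sin 15° = 15.219 N and kinetic friction μN both act down the slope.
So 24.3 = 15.219 + μ × 56.796, giving μ = (24.3 − 15.219) / 56.796 = 0.1599.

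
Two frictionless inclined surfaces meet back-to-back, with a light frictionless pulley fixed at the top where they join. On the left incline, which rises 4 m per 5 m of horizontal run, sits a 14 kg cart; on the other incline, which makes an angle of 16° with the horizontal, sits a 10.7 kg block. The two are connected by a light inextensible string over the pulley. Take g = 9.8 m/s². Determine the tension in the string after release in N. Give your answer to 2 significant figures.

54 N

Resolve each weight along its own incline: the 14 kg mass has component 14 × 9.8 × sin 38.66° = 85.708 N down its slope, and the 10.7 kg mass has 10.7 × 9.8 × sin 16° = 28.903 N down its slope.
The 14 kg side's 85.708 N exceeds the other side's 28.903 N, so that mass slides down and the 10.7 kg mass slides up. Taking that direction as positive, Newton's second law for the whole system gives 85.708 − 28.903 = (14 + 10.7) a, so a = 56.805 / 24.7 = 2.2998 m/s².
For the 10.7 kg mass (up-slope positive): T − 28.903 = 10.7 × 2.2998, so T = 53.511 N.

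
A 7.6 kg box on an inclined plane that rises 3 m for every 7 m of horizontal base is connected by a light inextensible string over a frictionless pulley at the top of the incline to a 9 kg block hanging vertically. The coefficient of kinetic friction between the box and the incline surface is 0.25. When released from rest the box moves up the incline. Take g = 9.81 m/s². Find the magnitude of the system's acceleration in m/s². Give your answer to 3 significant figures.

For the box on the incline: the weight component along the slope is m₁g sin 23.20° = 7.6 × 9.81 × 0.3939 = 29.368 N and the normal force is N = m₁g cos 23.20° = 68.528 N.
Kinetic friction opposes the box's motion up the incline: f = μN = 0.25 × 68.528 = 17.132 N acting down the slope.
Newton's second law for the box (up-slope positive): T − 29.368 − 17.132 = 7.6 a. For the hanging block (downward positive): 9 × 9.81 − T = 9 a.
Adding the two equations eliminates T: 41.790 = 16.6 a, so a = 2.5175 m/s².

2.52 m/s²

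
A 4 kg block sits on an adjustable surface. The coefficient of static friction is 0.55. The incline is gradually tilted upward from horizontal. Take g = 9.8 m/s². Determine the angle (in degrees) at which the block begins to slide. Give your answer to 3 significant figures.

28.8°

At the threshold of sliding, static friction is at its maximum μ_s N and exactly balances the weight component along the incline: mg sin θ = μ_s mg cos θ.
Hence tan θ = μ_s = 0.55, so θ = arctan(0.55) = 28.8108°.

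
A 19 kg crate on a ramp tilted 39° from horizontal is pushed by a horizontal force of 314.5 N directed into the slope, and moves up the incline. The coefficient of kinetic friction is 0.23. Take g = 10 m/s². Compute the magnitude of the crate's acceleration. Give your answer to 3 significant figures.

The horizontal push has components F cos 39° = 314.5 × 0.7771 = 244.398 N up the incline and F sin 39° = 314.5 × 0.6293 = 197.915 N pressing into the surface.
The normal force is therefore N = mg cos 39° + F sin 39° = 147.649 + 197.915 = 345.564 N, and kinetic friction down the slope is μN = 0.23 × 345.564 = 79.480 N.
Along the incline: F cos 39° − mg sin 39° − μN = ma, so 244.398 − 119.567 − 79.480 = 19 a, giving a = 2.3869 m/s².

2.39 m/s²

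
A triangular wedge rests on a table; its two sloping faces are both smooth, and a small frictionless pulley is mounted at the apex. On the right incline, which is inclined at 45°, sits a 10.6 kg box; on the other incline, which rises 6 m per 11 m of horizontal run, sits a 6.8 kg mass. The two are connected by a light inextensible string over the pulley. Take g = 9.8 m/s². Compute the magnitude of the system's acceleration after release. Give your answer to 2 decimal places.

2.39 m/s²

Resolve each weight along its own incline: the 10.6 kg mass has component 10.6 × 9.8 × sin 45° = 73.454 N down its slope, and the 6.8 kg mass has 6.8 × 9.8 × sin 28.61° = 31.911 N down its slope.
The 10.6 kg side's 73.454 N exceeds the other side's 31.911 N, so that mass slides down and the 6.8 kg mass slides up. Taking that direction as positive, Newton's second law for the whole system gives 73.454 − 31.911 = (10.6 + 6.8) a, so a = 41.543 / 17.4 = 2.3875 m/s².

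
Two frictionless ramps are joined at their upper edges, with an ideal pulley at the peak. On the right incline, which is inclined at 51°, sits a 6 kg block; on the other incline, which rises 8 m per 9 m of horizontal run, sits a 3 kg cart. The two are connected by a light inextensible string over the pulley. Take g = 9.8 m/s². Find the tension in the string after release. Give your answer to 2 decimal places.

28.25 N

Resolve each weight along its own incline: the 6 kg mass has component 6 × 9.8 × sin 51° = 45.696 N down its slope, and the 3 kg mass has 3 × 9.8 × sin 41.63° = 19.532 N down its slope.
The 6 kg side's 45.696 N exceeds the other side's 19.532 N, so that mass slides down and the 3 kg mass slides up. Taking that direction as positive, Newton's second law for the whole system gives 45.696 − 19.532 = (6 + 3) a, so a = 26.164 / 9 = 2.9071 m/s².
For the 3 kg mass (up-slope positive): T − 19.532 = 3 × 2.9071, so T = 28.253 N.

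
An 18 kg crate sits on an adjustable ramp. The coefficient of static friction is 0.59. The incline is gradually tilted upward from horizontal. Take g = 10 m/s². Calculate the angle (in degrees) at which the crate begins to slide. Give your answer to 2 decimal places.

At the threshold of sliding, static friction is at its maximum μ_s N and exactly balances the weight component along the incline: mg sin θ = μ_s mg cos θ.
Hence tan θ = μ_s = 0.59, so θ = arctan(0.59) = 30.5406°.

30.54°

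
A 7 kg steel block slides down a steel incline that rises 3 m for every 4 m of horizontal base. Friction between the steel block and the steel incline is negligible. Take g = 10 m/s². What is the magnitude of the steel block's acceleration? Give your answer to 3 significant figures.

Resolving the weight along the incline: the component pulling the steel block down the slope is mg sin 36.87° = 7 × 10 × 0.6000 = 42.000 N, and the normal force is N = mg cos 36.87° = 7 × 10 × 0.8000 = 56.000 N.
With no friction the net force along the incline is 42.000 N, so a = g sin 36.87° = 42.000 / 7 = 6.0000 m/s².

6.00 m/s²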